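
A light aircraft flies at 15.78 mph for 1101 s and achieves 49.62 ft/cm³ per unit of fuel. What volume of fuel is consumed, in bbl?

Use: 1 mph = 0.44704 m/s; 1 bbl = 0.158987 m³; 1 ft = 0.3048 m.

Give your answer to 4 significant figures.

0.003230 bbl

15.78 mph → 7.05429 m/s
d = v × t = 7.05429 × 1101 = 7766.77 m
49.62 ft/cm³ → 1.51242×10⁷ m/m³
V = d / (distance per unit fuel) = 7766.77 / 1.51242×10⁷ = 5.13533×10⁻⁴ m³
In bbl: 5.13533×10⁻⁴ / 0.158987 = 0.00323003 bbl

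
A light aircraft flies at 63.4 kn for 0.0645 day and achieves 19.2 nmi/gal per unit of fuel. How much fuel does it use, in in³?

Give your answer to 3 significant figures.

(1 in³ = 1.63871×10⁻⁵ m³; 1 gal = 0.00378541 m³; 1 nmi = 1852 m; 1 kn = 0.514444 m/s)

63.4 kn → 32.6157 m/s
0.0645 day → 5572.8 s
d = v × t = 32.6157 × 5572.8 = 181761 m
19.2 nmi/gal → 9.39354×10⁶ m/m³
V = d / (distance per unit fuel) = 181761 / 9.39354×10⁶ = 0.0193496 m³
In in³: 0.0193496 / 1.63871×10⁻⁵ = 1180.78 in³

1180 in³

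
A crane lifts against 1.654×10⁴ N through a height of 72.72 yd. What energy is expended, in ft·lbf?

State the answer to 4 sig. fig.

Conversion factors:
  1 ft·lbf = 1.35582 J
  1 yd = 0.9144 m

8.112×10⁵ ft·lbf

72.72 yd × 0.9144 → 66.4952 m
W = F × d = 16540 N × 66.4952 m = 1.09983×10⁶ J
1.09983×10⁶ J ÷ (1.35582 J/ft·lbf) = 811192 ft·lbf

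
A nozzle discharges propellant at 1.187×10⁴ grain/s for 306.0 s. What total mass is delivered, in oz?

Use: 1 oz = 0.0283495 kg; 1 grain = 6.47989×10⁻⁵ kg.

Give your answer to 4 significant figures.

1.187×10⁴ grain/s → 0.769163 kg/s
m = ṁ × t = 0.769163 × 306 = 235.364 kg
In oz: 235.364 / 0.0283495 = 8302.23 oz

8302 oz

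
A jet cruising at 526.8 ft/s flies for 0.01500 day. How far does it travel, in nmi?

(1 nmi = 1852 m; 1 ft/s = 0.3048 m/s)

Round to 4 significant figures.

526.8 ft/s × 0.3048 = 160.569 m/s
0.01500 day × 86400 = 1296 s
d = v × t = 160.569 m/s × 1296 s = 208097 m
208097 m ÷ (1852 m/nmi) = 112.363 nmi

112.4 nmi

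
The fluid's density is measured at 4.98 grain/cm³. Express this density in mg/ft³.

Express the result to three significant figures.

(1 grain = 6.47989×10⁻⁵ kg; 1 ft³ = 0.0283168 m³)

4.98 grain/cm³ × 6.47989×10⁻⁵ kg/grain ÷ 10⁻⁶ m³/cm³ = 322.699 kg/m³
322.699 kg/m³ ÷ 10⁻⁶ kg/mg × 0.0283168 m³/ft³ = 9.1378×10⁶ mg/ft³

9.14×10⁶ mg/ft³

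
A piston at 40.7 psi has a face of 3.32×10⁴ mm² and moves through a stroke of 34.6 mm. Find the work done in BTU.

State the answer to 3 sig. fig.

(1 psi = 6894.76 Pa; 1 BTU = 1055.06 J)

0.306 BTU

40.7 psi → 280617 Pa
3.32×10⁴ mm² → 0.0332 m²
F = P × A = 280617 × 0.0332 = 9316.48 N
34.6 mm → 0.0346 m
W = F × d = 9316.48 × 0.0346 = 322.35 J
In BTU: 322.35 / 1055.06 = 0.305528 BTU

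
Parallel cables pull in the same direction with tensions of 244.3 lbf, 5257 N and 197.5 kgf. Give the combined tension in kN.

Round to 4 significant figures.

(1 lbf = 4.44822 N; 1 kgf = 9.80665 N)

244.3 lbf × 4.44822 = 1086.7 N
5257 N (already N)
197.5 kgf × 9.80665 = 1936.81 N
Total: 1086.7 + 5257 + 1936.81 = 8280.51 N
In kN: 8280.51 / 1000 = 8.28051 kN

8.281 kN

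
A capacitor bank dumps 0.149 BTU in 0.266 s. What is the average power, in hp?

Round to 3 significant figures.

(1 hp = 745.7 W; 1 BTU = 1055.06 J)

0.793 hp

0.149 BTU × 1055.06 → 157.204 J
P = E / t = 157.204 J / 0.266 s = 590.992 W
590.992 W ÷ (745.7 W/hp) = 0.792533 hp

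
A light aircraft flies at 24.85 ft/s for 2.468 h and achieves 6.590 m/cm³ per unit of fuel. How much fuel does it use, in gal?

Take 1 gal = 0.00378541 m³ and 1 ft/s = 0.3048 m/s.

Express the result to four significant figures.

2.698 gal

24.85 ft/s → 7.57428 m/s
2.468 h → 8884.8 s
d = v × t = 7.57428 × 8884.8 = 67296 m
6.590 m/cm³ → 6.59×10⁶ m/m³
V = d / (distance per unit fuel) = 67296 / 6.59×10⁶ = 0.0102118 m³
In gal: 0.0102118 / 0.00378541 = 2.69767 gal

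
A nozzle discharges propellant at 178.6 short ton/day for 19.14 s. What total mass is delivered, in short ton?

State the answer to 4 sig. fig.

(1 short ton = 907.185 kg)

178.6 short ton/day → 1.87527 kg/s
m = ṁ × t = 1.87527 × 19.14 = 35.8927 kg
In short ton: 35.8927 / 907.185 = 0.0395649 short ton

0.03956 short ton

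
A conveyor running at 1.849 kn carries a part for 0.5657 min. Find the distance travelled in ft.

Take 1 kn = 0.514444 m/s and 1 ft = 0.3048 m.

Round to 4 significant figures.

105.9 ft

1.849 kn × 0.514444 = 0.951207 m/s
0.5657 min × 60 = 33.942 s
d = v × t = 0.951207 m/s × 33.942 s = 32.2859 m
32.2859 m ÷ (0.3048 m/ft) = 105.925 ft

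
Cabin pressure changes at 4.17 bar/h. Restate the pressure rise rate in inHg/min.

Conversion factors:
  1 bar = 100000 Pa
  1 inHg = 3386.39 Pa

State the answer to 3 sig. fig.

2.05 inHg/min

4.17 bar/h × 100000 Pa/bar ÷ 3600 s/h = 115.833 Pa/s
115.833 Pa/s ÷ 3386.39 Pa/inHg × 60 s/min = 2.05233 inHg/min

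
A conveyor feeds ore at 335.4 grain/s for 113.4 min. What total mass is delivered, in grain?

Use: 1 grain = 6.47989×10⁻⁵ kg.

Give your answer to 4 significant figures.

335.4 grain/s → 0.0217336 kg/s
113.4 min → 6804 s
m = ṁ × t = 0.0217336 × 6804 = 147.875 kg
In grain: 147.875 / 6.47989×10⁻⁵ = 2.28206×10⁶ grain

2.282×10⁶ grain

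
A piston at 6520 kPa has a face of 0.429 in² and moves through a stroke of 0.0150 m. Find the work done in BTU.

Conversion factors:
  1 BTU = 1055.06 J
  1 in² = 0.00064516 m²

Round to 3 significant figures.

6520 kPa → 6.52×10⁶ Pa
0.429 in² → 2.76774×10⁻⁴ m²
F = P × A = 6.52×10⁶ × 2.76774×10⁻⁴ = 1804.57 N
W = F × d = 1804.57 × 0.015 = 27.0686 J
In BTU: 27.0686 / 1055.06 = 0.025656 BTU

0.0257 BTU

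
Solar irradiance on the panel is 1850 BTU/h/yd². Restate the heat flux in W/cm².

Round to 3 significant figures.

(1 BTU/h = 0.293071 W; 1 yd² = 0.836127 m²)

0.0648 W/cm²

1850 BTU/h/yd² × 0.293071 W/BTU/h ÷ 0.836127 m²/yd² = 648.444 W/m²
648.444 W/m² × 0.0001 m²/cm² = 0.0648444 W/cm²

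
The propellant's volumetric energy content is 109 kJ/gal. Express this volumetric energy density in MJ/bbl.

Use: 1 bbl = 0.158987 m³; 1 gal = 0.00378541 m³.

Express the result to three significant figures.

109 kJ/gal × 1000 J/kJ ÷ 0.00378541 m³/gal = 2.87948×10⁷ J/m³
2.87948×10⁷ J/m³ ÷ 1000000 J/MJ × 0.158987 m³/bbl = 4.578 MJ/bbl

4.58 MJ/bbl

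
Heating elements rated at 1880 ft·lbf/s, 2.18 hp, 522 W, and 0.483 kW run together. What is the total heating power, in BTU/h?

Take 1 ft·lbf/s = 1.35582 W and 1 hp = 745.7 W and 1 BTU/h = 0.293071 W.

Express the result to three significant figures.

1880 ft·lbf/s × 1.35582 = 2548.94 W
2.18 hp × 745.7 = 1625.63 W
522 W (already W)
0.483 kW × 1000 = 483 W
Combined: 2548.94 + 1625.63 + 522 + 483 = 5179.57 W
In BTU/h: 5179.57 / 0.293071 = 17673.4 BTU/h

1.77×10⁴ BTU/h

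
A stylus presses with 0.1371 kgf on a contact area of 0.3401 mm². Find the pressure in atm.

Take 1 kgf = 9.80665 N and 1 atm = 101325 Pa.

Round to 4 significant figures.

0.1371 kgf × 9.80665 = 1.34449 N
0.3401 mm² × 10⁻⁶ = 3.401×10⁻⁷ m²
P = F / A = 1.34449 N / 3.401×10⁻⁷ m² = 3.95322×10⁶ Pa
3.95322×10⁶ Pa ÷ (101325 Pa/atm) = 39.0152 atm

39.02 atm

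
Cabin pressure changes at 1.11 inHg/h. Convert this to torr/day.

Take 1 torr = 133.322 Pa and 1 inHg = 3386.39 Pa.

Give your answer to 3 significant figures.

1.11 inHg/h × 3386.39 Pa/inHg ÷ 3600 s/h = 1.04414 Pa/s
1.04414 Pa/s ÷ 133.322 Pa/torr × 86400 s/day = 676.66 torr/day

677 torr/day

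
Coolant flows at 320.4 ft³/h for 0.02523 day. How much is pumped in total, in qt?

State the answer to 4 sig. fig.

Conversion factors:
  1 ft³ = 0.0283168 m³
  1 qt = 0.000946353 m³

5805 qt

320.4 ft³/h → 0.0025202 m³/s
0.02523 day → 2179.87 s
V = Q × t = 0.0025202 × 2179.87 = 5.49371 m³
In qt: 5.49371 / 0.000946353 = 5805.14 qt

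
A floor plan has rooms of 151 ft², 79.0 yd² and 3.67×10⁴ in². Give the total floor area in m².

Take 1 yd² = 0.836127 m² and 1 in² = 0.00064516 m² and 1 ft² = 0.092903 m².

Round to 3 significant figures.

104 m²

151 ft² × 0.092903 → 14.0284 m²
79.0 yd² × 0.836127 → 66.054 m²
3.67×10⁴ in² × 0.00064516 → 23.6774 m²
Total: 14.0284 + 66.054 + 23.6774 = 103.76 m²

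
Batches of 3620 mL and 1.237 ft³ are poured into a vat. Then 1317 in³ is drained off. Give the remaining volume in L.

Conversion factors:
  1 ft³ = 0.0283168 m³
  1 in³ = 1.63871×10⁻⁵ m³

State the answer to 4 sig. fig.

3620 mL × 10⁻⁶ = 0.00362 m³
1.237 ft³ × 0.0283168 = 0.0350279 m³
1317 in³ × 1.63871×10⁻⁵ = 0.0215818 m³
Net: 0.00362 + 0.0350279 − 0.0215818 = 0.0170661 m³
In L: 0.0170661 / 0.001 = 17.0661 L

17.07 L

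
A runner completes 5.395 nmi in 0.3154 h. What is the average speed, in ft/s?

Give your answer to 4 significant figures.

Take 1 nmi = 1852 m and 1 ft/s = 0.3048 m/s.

28.87 ft/s

5.395 nmi × 1852 → 9991.54 m
0.3154 h × 3600 → 1135.44 s
v = d / t = 9991.54 m / 1135.44 s = 8.79971 m/s
8.79971 m/s ÷ (0.3048 m/s/ft/s) = 28.8704 ft/s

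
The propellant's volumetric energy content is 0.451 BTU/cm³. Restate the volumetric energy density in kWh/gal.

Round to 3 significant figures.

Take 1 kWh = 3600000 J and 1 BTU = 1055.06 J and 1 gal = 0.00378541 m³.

0.451 BTU/cm³ × 1055.06 J/BTU ÷ 10⁻⁶ m³/cm³ = 4.75832×10⁸ J/m³
4.75832×10⁸ J/m³ ÷ 3600000 J/kWh × 0.00378541 m³/gal = 0.500339 kWh/gal

0.500 kWh/gal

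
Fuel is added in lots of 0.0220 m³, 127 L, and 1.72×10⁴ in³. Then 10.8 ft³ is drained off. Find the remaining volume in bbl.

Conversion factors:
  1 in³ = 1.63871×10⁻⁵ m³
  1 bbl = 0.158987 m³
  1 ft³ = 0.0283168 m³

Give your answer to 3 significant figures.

0.786 bbl

0.0220 m³ (already m³)
127 L × 0.001 = 0.127 m³
1.72×10⁴ in³ × 1.63871×10⁻⁵ = 0.281858 m³
10.8 ft³ × 0.0283168 = 0.305821 m³
Result: 0.022 + 0.127 + 0.281858 − 0.305821 = 0.125037 m³
In bbl: 0.125037 / 0.158987 = 0.786461 bbl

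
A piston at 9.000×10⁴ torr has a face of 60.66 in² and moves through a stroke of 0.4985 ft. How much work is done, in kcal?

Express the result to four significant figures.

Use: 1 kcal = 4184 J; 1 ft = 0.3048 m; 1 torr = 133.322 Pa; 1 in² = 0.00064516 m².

9.000×10⁴ torr → 1.1999×10⁷ Pa
60.66 in² → 0.0391354 m²
F = P × A = 1.1999×10⁷ × 0.0391354 = 469586 N
0.4985 ft → 0.151943 m
W = F × d = 469586 × 0.151943 = 71350.3 J
In kcal: 71350.3 / 4184 = 17.0531 kcal

17.05 kcal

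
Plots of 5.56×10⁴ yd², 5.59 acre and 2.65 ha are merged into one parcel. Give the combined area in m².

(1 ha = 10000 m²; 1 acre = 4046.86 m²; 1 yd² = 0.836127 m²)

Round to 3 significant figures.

5.56×10⁴ yd² × 0.836127 = 46488.7 m²
5.59 acre × 4046.86 = 22621.9 m²
2.65 ha × 10000 = 26500 m²
Combined: 46488.7 + 22621.9 + 26500 = 95610.6 m²

9.56×10⁴ m²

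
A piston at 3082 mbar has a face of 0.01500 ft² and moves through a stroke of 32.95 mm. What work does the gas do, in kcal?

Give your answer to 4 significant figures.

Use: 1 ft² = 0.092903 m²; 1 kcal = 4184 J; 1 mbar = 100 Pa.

0.003382 kcal

3082 mbar → 308200 Pa
0.01500 ft² → 0.00139354 m²
F = P × A = 308200 × 0.00139354 = 429.489 N
32.95 mm → 0.03295 m
W = F × d = 429.489 × 0.03295 = 14.1517 J
In kcal: 14.1517 / 4184 = 0.00338234 kcal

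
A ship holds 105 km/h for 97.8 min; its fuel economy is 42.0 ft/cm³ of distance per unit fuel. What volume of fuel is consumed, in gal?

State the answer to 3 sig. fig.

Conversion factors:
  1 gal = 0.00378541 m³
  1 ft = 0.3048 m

105 km/h → 29.1667 m/s
97.8 min → 5868 s
d = v × t = 29.1667 × 5868 = 171150 m
42.0 ft/cm³ → 1.28016×10⁷ m/m³
V = d / (distance per unit fuel) = 171150 / 1.28016×10⁷ = 0.0133694 m³
In gal: 0.0133694 / 0.00378541 = 3.53182 gal

3.53 gal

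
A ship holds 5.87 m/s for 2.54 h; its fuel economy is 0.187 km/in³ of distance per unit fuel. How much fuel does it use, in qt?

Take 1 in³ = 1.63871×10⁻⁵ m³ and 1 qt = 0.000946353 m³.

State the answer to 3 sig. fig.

2.54 h → 9144 s
d = v × t = 5.87 × 9144 = 53675.3 m
0.187 km/in³ → 1.14114×10⁷ m/m³
V = d / (distance per unit fuel) = 53675.3 / 1.14114×10⁷ = 0.00470366 m³
In qt: 0.00470366 / 0.000946353 = 4.9703 qt

4.97 qt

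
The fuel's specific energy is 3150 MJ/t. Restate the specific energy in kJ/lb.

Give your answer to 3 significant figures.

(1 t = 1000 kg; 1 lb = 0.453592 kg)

1430 kJ/lb

3150 MJ/t × 1000000 J/MJ ÷ 1000 kg/t = 3.15×10⁶ J/kg
3.15×10⁶ J/kg ÷ 1000 J/kJ × 0.453592 kg/lb = 1428.81 kJ/lb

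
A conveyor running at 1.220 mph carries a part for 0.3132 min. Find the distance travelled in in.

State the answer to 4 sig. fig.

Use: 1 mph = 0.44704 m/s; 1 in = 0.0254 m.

403.5 in

1.220 mph × 0.44704 = 0.545389 m/s
0.3132 min × 60 = 18.792 s
d = v × t = 0.545389 m/s × 18.792 s = 10.249 m
10.249 m ÷ (0.0254 m/in) = 403.504 in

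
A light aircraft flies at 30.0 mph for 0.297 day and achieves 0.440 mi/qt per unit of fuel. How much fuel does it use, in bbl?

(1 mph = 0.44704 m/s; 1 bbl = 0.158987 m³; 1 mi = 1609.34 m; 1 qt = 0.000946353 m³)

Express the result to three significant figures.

2.89 bbl

30.0 mph → 13.4112 m/s
0.297 day → 25660.8 s
d = v × t = 13.4112 × 25660.8 = 344142 m
0.440 mi/qt → 748251 m/m³
V = d / (distance per unit fuel) = 344142 / 748251 = 0.459929 m³
In bbl: 0.459929 / 0.158987 = 2.89287 bbl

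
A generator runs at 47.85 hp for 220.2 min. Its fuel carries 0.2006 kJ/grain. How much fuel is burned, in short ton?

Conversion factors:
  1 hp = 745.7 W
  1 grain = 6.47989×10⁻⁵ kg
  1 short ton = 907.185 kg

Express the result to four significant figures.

47.85 hp → 35681.7 W
220.2 min → 13212 s
E = P × t = 35681.7 × 13212 = 4.71427×10⁸ J
0.2006 kJ/grain → 3.09573×10⁶ J/kg
m = E / e_s = 4.71427×10⁸ / 3.09573×10⁶ = 152.283 kg
In short ton: 152.283 / 907.185 = 0.167863 short ton

0.1679 short ton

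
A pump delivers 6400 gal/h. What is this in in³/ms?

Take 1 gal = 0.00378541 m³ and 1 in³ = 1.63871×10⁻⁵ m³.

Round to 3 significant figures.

0.411 in³/ms

6400 gal/h × 0.00378541 m³/gal ÷ 3600 s/h = 0.00672962 m³/s
0.00672962 m³/s ÷ 1.63871×10⁻⁵ m³/in³ × 0.001 s/ms = 0.410666 in³/ms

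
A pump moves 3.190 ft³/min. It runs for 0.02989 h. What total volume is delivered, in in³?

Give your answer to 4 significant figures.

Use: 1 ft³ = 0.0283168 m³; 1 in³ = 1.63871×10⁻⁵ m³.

3.190 ft³/min → 0.00150551 m³/s
0.02989 h → 107.604 s
V = Q × t = 0.00150551 × 107.604 = 0.161999 m³
In in³: 0.161999 / 1.63871×10⁻⁵ = 9885.76 in³

9886 in³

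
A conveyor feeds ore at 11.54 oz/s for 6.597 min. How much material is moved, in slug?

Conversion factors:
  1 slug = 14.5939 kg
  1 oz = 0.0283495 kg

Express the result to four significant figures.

8.873 slug

11.54 oz/s → 0.327153 kg/s
6.597 min → 395.82 s
m = ṁ × t = 0.327153 × 395.82 = 129.494 kg
In slug: 129.494 / 14.5939 = 8.87316 slug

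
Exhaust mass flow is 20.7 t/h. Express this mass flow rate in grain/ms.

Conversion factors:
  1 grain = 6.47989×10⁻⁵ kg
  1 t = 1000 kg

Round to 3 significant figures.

88.7 grain/ms

20.7 t/h × 1000 kg/t ÷ 3600 s/h = 5.75 kg/s
5.75 kg/s ÷ 6.47989×10⁻⁵ kg/grain × 0.001 s/ms = 88.7361 grain/ms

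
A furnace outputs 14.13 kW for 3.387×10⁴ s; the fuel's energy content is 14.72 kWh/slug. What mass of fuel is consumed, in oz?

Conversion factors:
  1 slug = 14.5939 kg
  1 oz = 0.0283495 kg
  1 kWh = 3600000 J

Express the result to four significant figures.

4649 oz

14.13 kW → 14130 W
E = P × t = 14130 × 33870 = 4.78583×10⁸ J
14.72 kWh/slug → 3.63111×10⁶ J/kg
m = E / e_s = 4.78583×10⁸ / 3.63111×10⁶ = 131.801 kg
In oz: 131.801 / 0.0283495 = 4649.15 oz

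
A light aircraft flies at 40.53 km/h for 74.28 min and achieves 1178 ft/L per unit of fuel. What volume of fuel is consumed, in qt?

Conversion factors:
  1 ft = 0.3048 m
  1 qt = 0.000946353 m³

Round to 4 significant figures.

147.7 qt

40.53 km/h → 11.2583 m/s
74.28 min → 4456.8 s
d = v × t = 11.2583 × 4456.8 = 50176 m
1178 ft/L → 359054 m/m³
V = d / (distance per unit fuel) = 50176 / 359054 = 0.139745 m³
In qt: 0.139745 / 0.000946353 = 147.667 qt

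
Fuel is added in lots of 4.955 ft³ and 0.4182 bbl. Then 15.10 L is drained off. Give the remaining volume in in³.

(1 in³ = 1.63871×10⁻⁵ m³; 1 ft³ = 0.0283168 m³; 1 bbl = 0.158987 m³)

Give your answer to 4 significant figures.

1.170×10⁴ in³

4.955 ft³ × 0.0283168 = 0.14031 m³
0.4182 bbl × 0.158987 = 0.0664884 m³
15.10 L × 0.001 = 0.0151 m³
Result: 0.14031 + 0.0664884 − 0.0151 = 0.191698 m³
In in³: 0.191698 / 1.63871×10⁻⁵ = 11698.1 in³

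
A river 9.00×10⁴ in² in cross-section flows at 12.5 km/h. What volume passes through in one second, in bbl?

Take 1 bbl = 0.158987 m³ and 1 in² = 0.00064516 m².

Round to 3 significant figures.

1270 bbl

12.5 km/h × (1/3.6) = 3.47222 m/s
9.00×10⁴ in² × 0.00064516 = 58.0644 m²
V = v × A × t = 3.47222 m/s × 58.0644 m² × 1 s = 201.612 m³
201.612 m³ ÷ (0.158987 m³/bbl) = 1268.1 bbl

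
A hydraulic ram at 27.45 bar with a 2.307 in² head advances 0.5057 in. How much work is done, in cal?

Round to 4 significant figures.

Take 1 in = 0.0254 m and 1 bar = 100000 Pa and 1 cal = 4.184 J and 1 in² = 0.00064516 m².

12.54 cal

27.45 bar → 2.745×10⁶ Pa
2.307 in² → 0.00148838 m²
F = P × A = 2.745×10⁶ × 0.00148838 = 4085.6 N
0.5057 in → 0.0128448 m
W = F × d = 4085.6 × 0.0128448 = 52.4787 J
In cal: 52.4787 / 4.184 = 12.5427 cal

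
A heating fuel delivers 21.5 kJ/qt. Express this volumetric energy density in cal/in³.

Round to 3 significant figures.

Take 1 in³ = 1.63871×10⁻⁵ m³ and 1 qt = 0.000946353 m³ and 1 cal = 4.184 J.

21.5 kJ/qt × 1000 J/kJ ÷ 0.000946353 m³/qt = 2.27188×10⁷ J/m³
2.27188×10⁷ J/m³ ÷ 4.184 J/cal × 1.63871×10⁻⁵ m³/in³ = 88.9807 cal/in³

89.0 cal/in³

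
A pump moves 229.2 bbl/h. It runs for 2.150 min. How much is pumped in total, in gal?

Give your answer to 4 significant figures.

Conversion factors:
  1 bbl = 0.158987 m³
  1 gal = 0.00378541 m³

229.2 bbl/h → 0.0101222 m³/s
2.150 min → 129 s
V = Q × t = 0.0101222 × 129 = 1.30576 m³
In gal: 1.30576 / 0.00378541 = 344.945 gal

344.9 gal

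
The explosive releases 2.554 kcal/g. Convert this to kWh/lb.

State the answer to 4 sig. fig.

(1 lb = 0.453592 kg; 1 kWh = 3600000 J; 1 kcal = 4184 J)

2.554 kcal/g × 4184 J/kcal ÷ 0.001 kg/g = 1.06859×10⁷ J/kg
1.06859×10⁷ J/kg ÷ 3600000 J/kWh × 0.453592 kg/lb = 1.3464 kWh/lb

1.346 kWh/lb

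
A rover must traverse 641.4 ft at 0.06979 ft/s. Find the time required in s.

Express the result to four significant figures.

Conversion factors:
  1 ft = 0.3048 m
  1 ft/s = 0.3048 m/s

641.4 ft × 0.3048 = 195.499 m
0.06979 ft/s × 0.3048 = 0.021272 m/s
t = d / v = 195.499 m / 0.021272 m/s = 9190.44 s

9190 s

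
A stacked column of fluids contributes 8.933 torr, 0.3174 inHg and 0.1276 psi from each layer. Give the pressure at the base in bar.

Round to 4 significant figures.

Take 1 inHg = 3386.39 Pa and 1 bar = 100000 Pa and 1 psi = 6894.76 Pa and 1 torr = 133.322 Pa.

8.933 torr × 133.322 → 1190.97 Pa
0.3174 inHg × 3386.39 → 1074.84 Pa
0.1276 psi × 6894.76 → 879.771 Pa
Combined: 1190.97 + 1074.84 + 879.771 = 3145.58 Pa
In bar: 3145.58 / 100000 = 0.0314558 bar

0.03146 bar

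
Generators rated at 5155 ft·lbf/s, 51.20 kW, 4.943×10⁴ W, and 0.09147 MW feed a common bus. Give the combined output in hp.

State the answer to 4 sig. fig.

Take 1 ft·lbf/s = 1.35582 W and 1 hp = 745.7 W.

5155 ft·lbf/s × 1.35582 → 6989.25 W
51.20 kW × 1000 → 51200 W
4.943×10⁴ W (already W)
0.09147 MW × 1000000 → 91470 W
Sum: 6989.25 + 51200 + 49430 + 91470 = 199089 W
In hp: 199089 / 745.7 = 266.983 hp

267.0 hp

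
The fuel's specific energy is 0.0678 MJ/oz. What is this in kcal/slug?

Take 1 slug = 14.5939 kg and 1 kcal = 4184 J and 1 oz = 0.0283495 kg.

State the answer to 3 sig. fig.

8340 kcal/slug

0.0678 MJ/oz × 1000000 J/MJ ÷ 0.0283495 kg/oz = 2.39158×10⁶ J/kg
2.39158×10⁶ J/kg ÷ 4184 J/kcal × 14.5939 kg/slug = 8341.89 kcal/slug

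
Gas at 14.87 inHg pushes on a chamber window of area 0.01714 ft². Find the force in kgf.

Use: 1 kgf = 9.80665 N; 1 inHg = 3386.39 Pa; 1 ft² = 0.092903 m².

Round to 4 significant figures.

14.87 inHg × 3386.39 → 50355.6 Pa
0.01714 ft² × 0.092903 → 0.00159236 m²
F = P × A = 50355.6 Pa × 0.00159236 m² = 80.1842 N
80.1842 N ÷ (9.80665 N/kgf) = 8.17651 kgf

8.177 kgf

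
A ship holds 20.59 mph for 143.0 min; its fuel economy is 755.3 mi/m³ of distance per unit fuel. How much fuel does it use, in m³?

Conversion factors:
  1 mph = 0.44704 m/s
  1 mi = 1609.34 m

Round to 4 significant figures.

20.59 mph → 9.20455 m/s
143.0 min → 8580 s
d = v × t = 9.20455 × 8580 = 78975 m
755.3 mi/m³ → 1.21553×10⁶ m/m³
V = d / (distance per unit fuel) = 78975 / 1.21553×10⁶ = 0.0649717 m³

0.06497 m³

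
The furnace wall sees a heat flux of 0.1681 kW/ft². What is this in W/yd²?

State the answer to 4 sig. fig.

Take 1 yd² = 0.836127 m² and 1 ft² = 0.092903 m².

0.1681 kW/ft² × 1000 W/kW ÷ 0.092903 m²/ft² = 1809.41 W/m²
1809.41 W/m² × 0.836127 m²/yd² = 1512.9 W/yd²

1513 W/yd²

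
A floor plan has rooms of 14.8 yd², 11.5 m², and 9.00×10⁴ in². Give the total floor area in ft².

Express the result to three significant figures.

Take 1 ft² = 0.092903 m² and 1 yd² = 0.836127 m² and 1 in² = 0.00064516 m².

882 ft²

14.8 yd² × 0.836127 → 12.3747 m²
11.5 m² (already m²)
9.00×10⁴ in² × 0.00064516 → 58.0644 m²
Sum: 12.3747 + 11.5 + 58.0644 = 81.9391 m²
In ft²: 81.9391 / 0.092903 = 881.986 ft²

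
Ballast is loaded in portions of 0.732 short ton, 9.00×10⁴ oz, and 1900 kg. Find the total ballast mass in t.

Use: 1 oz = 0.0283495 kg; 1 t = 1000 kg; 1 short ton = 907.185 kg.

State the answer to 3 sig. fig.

5.12 t

0.732 short ton × 907.185 → 664.059 kg
9.00×10⁴ oz × 0.0283495 → 2551.46 kg
1900 kg (already kg)
Combined: 664.059 + 2551.46 + 1900 = 5115.52 kg
In t: 5115.52 / 1000 = 5.11552 t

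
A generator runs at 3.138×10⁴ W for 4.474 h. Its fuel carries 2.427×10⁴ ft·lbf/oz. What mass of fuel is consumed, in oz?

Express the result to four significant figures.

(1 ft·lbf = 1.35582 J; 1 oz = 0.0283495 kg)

4.474 h → 16106.4 s
E = P × t = 31380 × 16106.4 = 5.05419×10⁸ J
2.427×10⁴ ft·lbf/oz → 1.16072×10⁶ J/kg
m = E / e_s = 5.05419×10⁸ / 1.16072×10⁶ = 435.436 kg
In oz: 435.436 / 0.0283495 = 15359.6 oz

1.536×10⁴ oz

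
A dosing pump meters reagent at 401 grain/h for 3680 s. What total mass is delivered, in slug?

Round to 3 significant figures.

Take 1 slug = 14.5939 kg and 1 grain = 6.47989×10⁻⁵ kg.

401 grain/h → 7.21788×10⁻⁶ kg/s
m = ṁ × t = 7.21788×10⁻⁶ × 3680 = 0.0265618 kg
In slug: 0.0265618 / 14.5939 = 0.00182006 slug

0.00182 slug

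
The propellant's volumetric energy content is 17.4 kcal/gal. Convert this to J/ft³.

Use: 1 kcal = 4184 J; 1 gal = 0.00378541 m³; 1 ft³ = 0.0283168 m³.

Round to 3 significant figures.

5.45×10⁵ J/ft³

17.4 kcal/gal × 4184 J/kcal ÷ 0.00378541 m³/gal = 1.92322×10⁷ J/m³
1.92322×10⁷ J/m³ × 0.0283168 m³/ft³ = 544594 J/ft³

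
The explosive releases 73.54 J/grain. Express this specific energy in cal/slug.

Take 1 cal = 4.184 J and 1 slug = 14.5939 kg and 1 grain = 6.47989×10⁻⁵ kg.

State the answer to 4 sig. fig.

73.54 J/grain ÷ 6.47989×10⁻⁵ kg/grain = 1.1349×10⁶ J/kg
1.1349×10⁶ J/kg ÷ 4.184 J/cal × 14.5939 kg/slug = 3.95856×10⁶ cal/slug

3.959×10⁶ cal/slug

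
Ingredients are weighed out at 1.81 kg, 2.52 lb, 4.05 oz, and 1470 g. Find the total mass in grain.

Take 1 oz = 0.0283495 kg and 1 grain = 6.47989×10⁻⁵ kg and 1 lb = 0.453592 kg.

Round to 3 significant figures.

1.81 kg (already kg)
2.52 lb × 0.453592 = 1.14305 kg
4.05 oz × 0.0283495 = 0.114815 kg
1470 g × 0.001 = 1.47 kg
Sum: 1.81 + 1.14305 + 0.114815 + 1.47 = 4.53786 kg
In grain: 4.53786 / 6.47989×10⁻⁵ = 70029.9 grain

7.00×10⁴ grain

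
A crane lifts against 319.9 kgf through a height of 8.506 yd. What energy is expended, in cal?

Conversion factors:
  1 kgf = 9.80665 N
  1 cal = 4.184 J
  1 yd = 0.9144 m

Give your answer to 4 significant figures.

319.9 kgf × 9.80665 → 3137.15 N
8.506 yd × 0.9144 → 7.77789 m
W = F × d = 3137.15 N × 7.77789 m = 24400.4 J
24400.4 J ÷ (4.184 J/cal) = 5831.84 cal

5832 cal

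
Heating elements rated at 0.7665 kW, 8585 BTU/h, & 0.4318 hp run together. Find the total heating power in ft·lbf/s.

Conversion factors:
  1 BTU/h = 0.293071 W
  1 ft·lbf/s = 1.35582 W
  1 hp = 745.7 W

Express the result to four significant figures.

2659 ft·lbf/s

0.7665 kW × 1000 → 766.5 W
8585 BTU/h × 0.293071 → 2516.01 W
0.4318 hp × 745.7 → 321.993 W
Combined: 766.5 + 2516.01 + 321.993 = 3604.5 W
In ft·lbf/s: 3604.5 / 1.35582 = 2658.54 ft·lbf/s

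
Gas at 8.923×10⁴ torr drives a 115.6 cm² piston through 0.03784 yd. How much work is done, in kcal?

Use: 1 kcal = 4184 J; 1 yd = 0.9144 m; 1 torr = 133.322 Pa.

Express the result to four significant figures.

8.923×10⁴ torr → 1.18963×10⁷ Pa
115.6 cm² → 0.01156 m²
F = P × A = 1.18963×10⁷ × 0.01156 = 137521 N
0.03784 yd → 0.0346009 m
W = F × d = 137521 × 0.0346009 = 4758.35 J
In kcal: 4758.35 / 4184 = 1.13727 kcal

1.137 kcal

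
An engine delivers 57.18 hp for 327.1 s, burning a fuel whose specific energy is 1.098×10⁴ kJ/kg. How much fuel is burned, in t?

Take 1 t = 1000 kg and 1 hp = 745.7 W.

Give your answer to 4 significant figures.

57.18 hp → 42639.1 W
E = P × t = 42639.1 × 327.1 = 1.39472×10⁷ J
1.098×10⁴ kJ/kg → 1.098×10⁷ J/kg
m = E / e_s = 1.39472×10⁷ / 1.098×10⁷ = 1.27024 kg
In t: 1.27024 / 1000 = 0.00127024 t

0.001270 t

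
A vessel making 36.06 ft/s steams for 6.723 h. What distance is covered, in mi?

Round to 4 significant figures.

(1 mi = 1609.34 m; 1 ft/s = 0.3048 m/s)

165.3 mi

36.06 ft/s × 0.3048 → 10.9911 m/s
6.723 h × 3600 → 24202.8 s
d = v × t = 10.9911 m/s × 24202.8 s = 266015 m
266015 m ÷ (1609.34 m/mi) = 165.294 mi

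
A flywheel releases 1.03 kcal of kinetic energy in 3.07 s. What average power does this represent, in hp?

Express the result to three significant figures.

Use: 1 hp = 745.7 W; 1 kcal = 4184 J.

1.88 hp

1.03 kcal × 4184 = 4309.52 J
P = E / t = 4309.52 J / 3.07 s = 1403.75 W
1403.75 W ÷ (745.7 W/hp) = 1.88246 hp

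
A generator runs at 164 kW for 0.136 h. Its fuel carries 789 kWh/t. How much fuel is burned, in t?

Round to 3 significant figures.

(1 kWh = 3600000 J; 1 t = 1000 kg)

0.0283 t

164 kW → 164000 W
0.136 h → 489.6 s
E = P × t = 164000 × 489.6 = 8.02944×10⁷ J
789 kWh/t → 2.8404×10⁶ J/kg
m = E / e_s = 8.02944×10⁷ / 2.8404×10⁶ = 28.2687 kg
In t: 28.2687 / 1000 = 0.0282687 t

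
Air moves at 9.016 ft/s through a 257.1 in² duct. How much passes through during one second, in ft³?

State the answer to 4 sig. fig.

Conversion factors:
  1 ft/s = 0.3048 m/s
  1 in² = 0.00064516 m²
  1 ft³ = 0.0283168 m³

16.10 ft³

9.016 ft/s × 0.3048 = 2.74808 m/s
257.1 in² × 0.00064516 = 0.165871 m²
V = v × A × t = 2.74808 m/s × 0.165871 m² × 1 s = 0.455827 m³
0.455827 m³ ÷ (0.0283168 m³/ft³) = 16.0974 ft³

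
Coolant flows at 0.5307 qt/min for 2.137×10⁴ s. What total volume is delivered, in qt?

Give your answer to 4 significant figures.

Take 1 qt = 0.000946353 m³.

189.0 qt

0.5307 qt/min → 8.37049×10⁻⁶ m³/s
V = Q × t = 8.37049×10⁻⁶ × 21370 = 0.178877 m³
In qt: 0.178877 / 0.000946353 = 189.017 qt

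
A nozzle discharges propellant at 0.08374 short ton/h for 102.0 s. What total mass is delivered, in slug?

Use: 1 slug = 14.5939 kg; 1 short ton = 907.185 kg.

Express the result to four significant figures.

0.08374 short ton/h → 0.0211021 kg/s
m = ṁ × t = 0.0211021 × 102 = 2.15241 kg
In slug: 2.15241 / 14.5939 = 0.147487 slug

0.1475 slug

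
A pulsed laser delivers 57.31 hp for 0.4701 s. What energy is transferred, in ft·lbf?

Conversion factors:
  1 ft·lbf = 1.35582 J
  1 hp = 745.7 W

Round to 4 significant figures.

1.482×10⁴ ft·lbf

57.31 hp × 745.7 → 42736.1 W
E = P × t = 42736.1 W × 0.4701 s = 20090.2 J
20090.2 J ÷ (1.35582 J/ft·lbf) = 14817.7 ft·lbf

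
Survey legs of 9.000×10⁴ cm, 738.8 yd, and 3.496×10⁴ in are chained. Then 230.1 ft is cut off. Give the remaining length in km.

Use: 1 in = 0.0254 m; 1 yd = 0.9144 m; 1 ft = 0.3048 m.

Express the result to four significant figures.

9.000×10⁴ cm × 0.01 → 900 m
738.8 yd × 0.9144 → 675.559 m
3.496×10⁴ in × 0.0254 → 887.984 m
230.1 ft × 0.3048 → 70.1345 m
Result: 900 + 675.559 + 887.984 − 70.1345 = 2393.41 m
In km: 2393.41 / 1000 = 2.39341 km

2.393 km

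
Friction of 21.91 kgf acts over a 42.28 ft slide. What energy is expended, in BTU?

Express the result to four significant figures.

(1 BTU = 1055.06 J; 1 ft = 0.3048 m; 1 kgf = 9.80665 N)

2.624 BTU

21.91 kgf × 9.80665 = 214.864 N
42.28 ft × 0.3048 = 12.8869 m
W = F × d = 214.864 N × 12.8869 m = 2768.93 J
2768.93 J ÷ (1055.06 J/BTU) = 2.62443 BTU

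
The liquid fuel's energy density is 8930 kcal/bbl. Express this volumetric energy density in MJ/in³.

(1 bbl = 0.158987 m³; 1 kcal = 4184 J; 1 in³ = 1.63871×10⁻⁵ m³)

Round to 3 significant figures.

8930 kcal/bbl × 4184 J/kcal ÷ 0.158987 m³/bbl = 2.35007×10⁸ J/m³
2.35007×10⁸ J/m³ ÷ 1000000 J/MJ × 1.63871×10⁻⁵ m³/in³ = 0.00385108 MJ/in³

0.00385 MJ/in³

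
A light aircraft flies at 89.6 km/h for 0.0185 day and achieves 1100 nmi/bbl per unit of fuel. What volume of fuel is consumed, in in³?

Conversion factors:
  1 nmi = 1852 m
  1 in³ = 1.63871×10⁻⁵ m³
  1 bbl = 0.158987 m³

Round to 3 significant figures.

89.6 km/h → 24.8889 m/s
0.0185 day → 1598.4 s
d = v × t = 24.8889 × 1598.4 = 39782.4 m
1100 nmi/bbl → 1.28136×10⁷ m/m³
V = d / (distance per unit fuel) = 39782.4 / 1.28136×10⁷ = 0.0031047 m³
In in³: 0.0031047 / 1.63871×10⁻⁵ = 189.46 in³

189 in³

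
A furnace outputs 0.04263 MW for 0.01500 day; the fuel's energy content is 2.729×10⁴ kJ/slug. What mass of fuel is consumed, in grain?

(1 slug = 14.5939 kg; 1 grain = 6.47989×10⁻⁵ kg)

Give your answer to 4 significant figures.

4.560×10⁵ grain

0.04263 MW → 42630 W
0.01500 day → 1296 s
E = P × t = 42630 × 1296 = 5.52485×10⁷ J
2.729×10⁴ kJ/slug → 1.86996×10⁶ J/kg
m = E / e_s = 5.52485×10⁷ / 1.86996×10⁶ = 29.5453 kg
In grain: 29.5453 / 6.47989×10⁻⁵ = 455954 grain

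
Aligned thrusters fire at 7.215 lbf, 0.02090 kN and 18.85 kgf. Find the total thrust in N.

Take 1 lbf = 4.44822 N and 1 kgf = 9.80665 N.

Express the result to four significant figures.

7.215 lbf × 4.44822 = 32.0939 N
0.02090 kN × 1000 = 20.9 N
18.85 kgf × 9.80665 = 184.855 N
Total: 32.0939 + 20.9 + 184.855 = 237.849 N

237.8 N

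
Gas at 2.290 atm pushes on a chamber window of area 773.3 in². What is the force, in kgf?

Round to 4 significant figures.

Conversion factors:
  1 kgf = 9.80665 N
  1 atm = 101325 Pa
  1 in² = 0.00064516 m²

2.290 atm × 101325 → 232034 Pa
773.3 in² × 0.00064516 → 0.498902 m²
F = P × A = 232034 Pa × 0.498902 m² = 115762 N
115762 N ÷ (9.80665 N/kgf) = 11804.4 kgf

1.180×10⁴ kgf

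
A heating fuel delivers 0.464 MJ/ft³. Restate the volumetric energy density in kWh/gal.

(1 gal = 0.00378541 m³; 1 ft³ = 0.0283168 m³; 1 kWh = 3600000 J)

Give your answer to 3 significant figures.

0.464 MJ/ft³ × 1000000 J/MJ ÷ 0.0283168 m³/ft³ = 1.6386×10⁷ J/m³
1.6386×10⁷ J/m³ ÷ 3600000 J/kWh × 0.00378541 m³/gal = 0.0172299 kWh/gal

0.0172 kWh/gal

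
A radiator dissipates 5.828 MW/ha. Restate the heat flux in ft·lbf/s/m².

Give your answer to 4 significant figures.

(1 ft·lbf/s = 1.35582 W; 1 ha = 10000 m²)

5.828 MW/ha × 1000000 W/MW ÷ 10000 m²/ha = 582.8 W/m²
582.8 W/m² ÷ 1.35582 W/ft·lbf/s = 429.851 ft·lbf/s/m²

429.9 ft·lbf/s/m²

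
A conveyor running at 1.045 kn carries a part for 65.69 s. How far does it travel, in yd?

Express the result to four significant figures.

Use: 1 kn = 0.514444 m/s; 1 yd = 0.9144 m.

1.045 kn × 0.514444 = 0.537594 m/s
d = v × t = 0.537594 m/s × 65.69 s = 35.3145 m
35.3145 m ÷ (0.9144 m/yd) = 38.6204 yd

38.62 yd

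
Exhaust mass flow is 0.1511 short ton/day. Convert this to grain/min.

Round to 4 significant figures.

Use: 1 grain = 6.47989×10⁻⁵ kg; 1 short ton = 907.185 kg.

1469 grain/min

0.1511 short ton/day × 907.185 kg/short ton ÷ 86400 s/day = 0.00158652 kg/s
0.00158652 kg/s ÷ 6.47989×10⁻⁵ kg/grain × 60 s/min = 1469.02 grain/min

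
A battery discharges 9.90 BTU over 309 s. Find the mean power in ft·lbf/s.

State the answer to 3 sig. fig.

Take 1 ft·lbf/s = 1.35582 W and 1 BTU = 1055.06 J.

24.9 ft·lbf/s

9.90 BTU × 1055.06 = 10445.1 J
P = E / t = 10445.1 J / 309 s = 33.8029 W
33.8029 W ÷ (1.35582 W/ft·lbf/s) = 24.9317 ft·lbf/s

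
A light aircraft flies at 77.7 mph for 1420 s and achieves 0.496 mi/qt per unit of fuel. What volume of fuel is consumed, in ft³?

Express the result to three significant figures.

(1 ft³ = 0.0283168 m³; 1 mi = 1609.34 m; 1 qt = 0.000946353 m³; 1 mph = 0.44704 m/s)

2.07 ft³

77.7 mph → 34.735 m/s
d = v × t = 34.735 × 1420 = 49323.7 m
0.496 mi/qt → 843483 m/m³
V = d / (distance per unit fuel) = 49323.7 / 843483 = 0.0584762 m³
In ft³: 0.0584762 / 0.0283168 = 2.06507 ft³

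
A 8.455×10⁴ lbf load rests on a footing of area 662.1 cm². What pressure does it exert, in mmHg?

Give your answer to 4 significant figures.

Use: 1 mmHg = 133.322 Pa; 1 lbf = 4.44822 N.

8.455×10⁴ lbf × 4.44822 = 376097 N
662.1 cm² × 0.0001 = 0.06621 m²
P = F / A = 376097 N / 0.06621 m² = 5.68037×10⁶ Pa
5.68037×10⁶ Pa ÷ (133.322 Pa/mmHg) = 42606.4 mmHg

4.261×10⁴ mmHg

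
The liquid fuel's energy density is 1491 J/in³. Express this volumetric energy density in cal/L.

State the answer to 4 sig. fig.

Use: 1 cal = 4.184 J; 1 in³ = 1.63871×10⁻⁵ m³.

1491 J/in³ ÷ 1.63871×10⁻⁵ m³/in³ = 9.09862×10⁷ J/m³
9.09862×10⁷ J/m³ ÷ 4.184 J/cal × 0.001 m³/L = 21746.2 cal/L

2.175×10⁴ cal/L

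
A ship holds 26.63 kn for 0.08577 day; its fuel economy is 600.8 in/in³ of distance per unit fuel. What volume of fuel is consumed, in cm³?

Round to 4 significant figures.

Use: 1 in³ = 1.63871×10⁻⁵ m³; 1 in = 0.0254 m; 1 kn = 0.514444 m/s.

1.090×10⁵ cm³

26.63 kn → 13.6996 m/s
0.08577 day → 7410.53 s
d = v × t = 13.6996 × 7410.53 = 101521 m
600.8 in/in³ → 931240 m/m³
V = d / (distance per unit fuel) = 101521 / 931240 = 0.109017 m³
In cm³: 0.109017 / 10⁻⁶ = 109017 cm³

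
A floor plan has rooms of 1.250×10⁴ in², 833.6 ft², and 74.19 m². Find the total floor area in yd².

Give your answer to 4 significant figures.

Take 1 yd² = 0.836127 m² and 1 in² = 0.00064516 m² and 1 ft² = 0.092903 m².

1.250×10⁴ in² × 0.00064516 = 8.0645 m²
833.6 ft² × 0.092903 = 77.4439 m²
74.19 m² (already m²)
Combined: 8.0645 + 77.4439 + 74.19 = 159.698 m²
In yd²: 159.698 / 0.836127 = 190.997 yd²

191.0 yd²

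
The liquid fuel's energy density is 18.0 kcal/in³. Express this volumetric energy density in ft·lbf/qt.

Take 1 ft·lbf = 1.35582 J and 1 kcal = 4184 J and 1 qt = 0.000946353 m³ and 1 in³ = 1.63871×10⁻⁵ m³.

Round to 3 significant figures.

18.0 kcal/in³ × 4184 J/kcal ÷ 1.63871×10⁻⁵ m³/in³ = 4.59581×10⁹ J/m³
4.59581×10⁹ J/m³ ÷ 1.35582 J/ft·lbf × 0.000946353 m³/qt = 3.20784×10⁶ ft·lbf/qt

3.21×10⁶ ft·lbf/qt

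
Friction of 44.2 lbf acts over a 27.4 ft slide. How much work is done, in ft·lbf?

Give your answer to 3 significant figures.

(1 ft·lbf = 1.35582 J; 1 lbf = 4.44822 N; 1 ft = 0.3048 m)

1210 ft·lbf

44.2 lbf × 4.44822 → 196.611 N
27.4 ft × 0.3048 → 8.35152 m
W = F × d = 196.611 N × 8.35152 m = 1642 J
1642 J ÷ (1.35582 J/ft·lbf) = 1211.08 ft·lbf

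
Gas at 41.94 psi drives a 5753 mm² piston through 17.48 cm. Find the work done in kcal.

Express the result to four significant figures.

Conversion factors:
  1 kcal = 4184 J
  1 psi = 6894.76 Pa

0.06950 kcal

41.94 psi → 289166 Pa
5753 mm² → 0.005753 m²
F = P × A = 289166 × 0.005753 = 1663.57 N
17.48 cm → 0.1748 m
W = F × d = 1663.57 × 0.1748 = 290.792 J
In kcal: 290.792 / 4184 = 0.069501 kcal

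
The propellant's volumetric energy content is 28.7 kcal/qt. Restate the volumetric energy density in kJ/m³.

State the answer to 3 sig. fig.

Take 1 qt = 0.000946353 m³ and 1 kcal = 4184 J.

1.27×10⁵ kJ/m³

28.7 kcal/qt × 4184 J/kcal ÷ 0.000946353 m³/qt = 1.26888×10⁸ J/m³
1.26888×10⁸ J/m³ ÷ 1000 J/kJ = 126888 kJ/m³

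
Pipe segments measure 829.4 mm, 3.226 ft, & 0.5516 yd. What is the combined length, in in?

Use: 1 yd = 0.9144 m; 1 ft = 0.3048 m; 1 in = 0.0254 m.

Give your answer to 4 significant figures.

829.4 mm × 0.001 = 0.8294 m
3.226 ft × 0.3048 = 0.983285 m
0.5516 yd × 0.9144 = 0.504383 m
Total: 0.8294 + 0.983285 + 0.504383 = 2.31707 m
In in: 2.31707 / 0.0254 = 91.2232 in

91.22 in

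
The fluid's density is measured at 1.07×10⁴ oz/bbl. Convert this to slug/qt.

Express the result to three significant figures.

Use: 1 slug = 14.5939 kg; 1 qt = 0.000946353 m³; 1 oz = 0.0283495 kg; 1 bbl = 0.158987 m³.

1.07×10⁴ oz/bbl × 0.0283495 kg/oz ÷ 0.158987 m³/bbl = 1907.95 kg/m³
1907.95 kg/m³ ÷ 14.5939 kg/slug × 0.000946353 m³/qt = 0.123723 slug/qt

0.124 slug/qt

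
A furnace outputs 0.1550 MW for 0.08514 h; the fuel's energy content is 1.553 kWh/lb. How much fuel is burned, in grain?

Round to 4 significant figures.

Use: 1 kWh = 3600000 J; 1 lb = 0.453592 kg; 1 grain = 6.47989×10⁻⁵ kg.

0.1550 MW → 155000 W
0.08514 h → 306.504 s
E = P × t = 155000 × 306.504 = 4.75081×10⁷ J
1.553 kWh/lb → 1.23256×10⁷ J/kg
m = E / e_s = 4.75081×10⁷ / 1.23256×10⁷ = 3.85442 kg
In grain: 3.85442 / 6.47989×10⁻⁵ = 59482.8 grain

5.948×10⁴ grain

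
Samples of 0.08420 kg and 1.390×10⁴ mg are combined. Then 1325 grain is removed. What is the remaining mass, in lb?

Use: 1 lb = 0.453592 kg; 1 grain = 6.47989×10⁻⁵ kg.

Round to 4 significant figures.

0.08420 kg (already kg)
1.390×10⁴ mg × 10⁻⁶ = 0.0139 kg
1325 grain × 6.47989×10⁻⁵ = 0.0858585 kg
Net: 0.0842 + 0.0139 − 0.0858585 = 0.0122415 kg
In lb: 0.0122415 / 0.453592 = 0.0269879 lb

0.02699 lb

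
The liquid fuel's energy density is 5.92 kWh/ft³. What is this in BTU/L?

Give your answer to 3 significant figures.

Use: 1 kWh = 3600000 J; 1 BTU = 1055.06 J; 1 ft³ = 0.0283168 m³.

5.92 kWh/ft³ × 3600000 J/kWh ÷ 0.0283168 m³/ft³ = 7.52627×10⁸ J/m³
7.52627×10⁸ J/m³ ÷ 1055.06 J/BTU × 0.001 m³/L = 713.35 BTU/L

713 BTU/L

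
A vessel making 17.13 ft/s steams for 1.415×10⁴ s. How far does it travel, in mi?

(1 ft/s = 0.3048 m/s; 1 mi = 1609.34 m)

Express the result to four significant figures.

45.91 mi

17.13 ft/s × 0.3048 → 5.22122 m/s
d = v × t = 5.22122 m/s × 14150 s = 73880.3 m
73880.3 m ÷ (1609.34 m/mi) = 45.9072 mi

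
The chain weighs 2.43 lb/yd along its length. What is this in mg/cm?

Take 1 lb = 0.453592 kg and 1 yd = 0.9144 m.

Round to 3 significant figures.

1.21×10⁴ mg/cm

2.43 lb/yd × 0.453592 kg/lb ÷ 0.9144 m/yd = 1.20541 kg/m
1.20541 kg/m ÷ 10⁻⁶ kg/mg × 0.01 m/cm = 12054.1 mg/cm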